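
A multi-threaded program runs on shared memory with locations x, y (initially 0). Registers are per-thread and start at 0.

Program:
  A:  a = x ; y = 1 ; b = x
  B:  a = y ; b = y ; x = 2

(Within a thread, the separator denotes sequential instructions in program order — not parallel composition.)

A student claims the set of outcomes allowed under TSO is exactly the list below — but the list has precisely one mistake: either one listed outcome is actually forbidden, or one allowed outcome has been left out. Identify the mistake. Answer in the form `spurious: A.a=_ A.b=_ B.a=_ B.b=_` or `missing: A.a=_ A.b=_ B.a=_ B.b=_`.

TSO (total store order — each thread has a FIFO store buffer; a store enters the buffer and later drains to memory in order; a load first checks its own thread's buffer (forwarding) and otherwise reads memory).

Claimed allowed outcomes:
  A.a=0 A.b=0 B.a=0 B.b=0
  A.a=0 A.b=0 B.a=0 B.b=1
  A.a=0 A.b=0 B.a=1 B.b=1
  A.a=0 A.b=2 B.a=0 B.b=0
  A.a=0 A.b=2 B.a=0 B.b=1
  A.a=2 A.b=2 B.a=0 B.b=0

outcome vector order: (A.a,A.b,B.a,B.b)
under TSO → <0 0 0 0> <0 0 0 1> <0 0 1 1> <0 2 0 0> <0 2 0 1> <0 2 1 1> <2 2 0 0>
TSO∖claimed = {<0 2 1 1>}

missing: A.a=0 A.b=2 B.a=1 B.b=1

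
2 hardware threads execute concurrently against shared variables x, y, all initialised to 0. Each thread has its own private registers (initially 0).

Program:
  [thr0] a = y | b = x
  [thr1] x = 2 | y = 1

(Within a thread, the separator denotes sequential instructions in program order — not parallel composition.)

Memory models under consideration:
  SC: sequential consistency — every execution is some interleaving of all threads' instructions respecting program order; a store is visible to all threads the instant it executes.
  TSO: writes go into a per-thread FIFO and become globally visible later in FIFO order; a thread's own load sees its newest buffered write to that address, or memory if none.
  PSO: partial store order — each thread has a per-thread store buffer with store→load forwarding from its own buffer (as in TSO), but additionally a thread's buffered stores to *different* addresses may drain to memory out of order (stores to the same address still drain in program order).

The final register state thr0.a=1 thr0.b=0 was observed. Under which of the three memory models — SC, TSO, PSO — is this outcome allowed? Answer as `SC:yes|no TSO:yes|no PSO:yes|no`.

outcome vector order: (thr0.a,thr0.b)
under SC → 00, 02, 12
under TSO → 00, 02, 12
under PSO → 00, 02, 10, 12
target 10 ∈ {PSO}

SC:no TSO:no PSO:yes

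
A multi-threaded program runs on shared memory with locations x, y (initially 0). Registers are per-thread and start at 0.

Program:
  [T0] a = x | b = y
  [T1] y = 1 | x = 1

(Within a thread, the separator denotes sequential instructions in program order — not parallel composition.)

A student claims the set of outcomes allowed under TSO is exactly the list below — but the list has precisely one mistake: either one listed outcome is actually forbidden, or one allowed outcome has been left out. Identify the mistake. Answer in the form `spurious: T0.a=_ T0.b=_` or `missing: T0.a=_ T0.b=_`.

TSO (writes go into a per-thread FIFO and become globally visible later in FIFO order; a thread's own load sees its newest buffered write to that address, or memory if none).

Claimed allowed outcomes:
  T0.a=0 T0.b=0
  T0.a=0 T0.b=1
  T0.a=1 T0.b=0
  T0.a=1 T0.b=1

outcome vector order: (T0.a,T0.b)
under TSO → 0/0; 0/1; 1/1
claimed∖TSO = {1/0}

spurious: T0.a=1 T0.b=0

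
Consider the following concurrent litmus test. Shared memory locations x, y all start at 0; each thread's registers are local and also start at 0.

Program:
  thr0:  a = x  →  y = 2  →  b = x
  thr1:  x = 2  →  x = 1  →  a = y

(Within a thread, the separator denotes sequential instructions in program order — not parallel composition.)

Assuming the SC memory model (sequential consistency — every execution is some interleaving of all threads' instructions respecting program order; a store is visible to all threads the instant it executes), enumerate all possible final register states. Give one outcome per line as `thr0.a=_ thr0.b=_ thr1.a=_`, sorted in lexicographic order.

outcome vector order: (thr0.a,thr0.b,thr1.a)
|SC outcomes| = 9

thr0.a=0 thr0.b=0 thr1.a=2
thr0.a=0 thr0.b=1 thr1.a=0
thr0.a=0 thr0.b=1 thr1.a=2
thr0.a=0 thr0.b=2 thr1.a=2
thr0.a=1 thr0.b=1 thr1.a=0
thr0.a=1 thr0.b=1 thr1.a=2
thr0.a=2 thr0.b=1 thr1.a=0
thr0.a=2 thr0.b=1 thr1.a=2
thr0.a=2 thr0.b=2 thr1.a=2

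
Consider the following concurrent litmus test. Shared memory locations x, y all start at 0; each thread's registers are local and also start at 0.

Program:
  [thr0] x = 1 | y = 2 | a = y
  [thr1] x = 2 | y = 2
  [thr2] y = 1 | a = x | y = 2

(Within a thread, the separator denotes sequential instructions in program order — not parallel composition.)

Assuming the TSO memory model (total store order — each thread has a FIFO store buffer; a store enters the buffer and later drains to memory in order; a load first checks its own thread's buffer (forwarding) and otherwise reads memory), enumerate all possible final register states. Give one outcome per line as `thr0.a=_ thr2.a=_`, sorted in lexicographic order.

thr0.a=1 thr2.a=0
thr0.a=1 thr2.a=1
thr0.a=1 thr2.a=2
thr0.a=2 thr2.a=0
thr0.a=2 thr2.a=1
thr0.a=2 thr2.a=2

outcome vector order: (thr0.a,thr2.a)
|TSO outcomes| = 6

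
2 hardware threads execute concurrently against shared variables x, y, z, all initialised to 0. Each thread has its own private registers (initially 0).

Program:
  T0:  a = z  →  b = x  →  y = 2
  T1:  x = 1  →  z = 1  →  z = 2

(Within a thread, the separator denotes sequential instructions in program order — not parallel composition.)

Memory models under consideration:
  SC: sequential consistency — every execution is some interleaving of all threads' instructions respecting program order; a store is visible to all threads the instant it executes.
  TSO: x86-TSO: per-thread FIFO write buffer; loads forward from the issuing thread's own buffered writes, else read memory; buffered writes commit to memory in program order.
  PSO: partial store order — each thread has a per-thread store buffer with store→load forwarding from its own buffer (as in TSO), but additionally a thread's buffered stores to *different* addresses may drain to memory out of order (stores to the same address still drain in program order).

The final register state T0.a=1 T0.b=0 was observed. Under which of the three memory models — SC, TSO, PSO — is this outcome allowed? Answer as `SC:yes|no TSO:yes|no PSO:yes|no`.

SC:no TSO:no PSO:yes

outcome vector order: (T0.a,T0.b)
under SC → 0/0 0/1 1/1 2/1
under TSO → 0/0 0/1 1/1 2/1
under PSO → 0/0 0/1 1/0 1/1 2/0 2/1
target 1/0 ∈ {PSO}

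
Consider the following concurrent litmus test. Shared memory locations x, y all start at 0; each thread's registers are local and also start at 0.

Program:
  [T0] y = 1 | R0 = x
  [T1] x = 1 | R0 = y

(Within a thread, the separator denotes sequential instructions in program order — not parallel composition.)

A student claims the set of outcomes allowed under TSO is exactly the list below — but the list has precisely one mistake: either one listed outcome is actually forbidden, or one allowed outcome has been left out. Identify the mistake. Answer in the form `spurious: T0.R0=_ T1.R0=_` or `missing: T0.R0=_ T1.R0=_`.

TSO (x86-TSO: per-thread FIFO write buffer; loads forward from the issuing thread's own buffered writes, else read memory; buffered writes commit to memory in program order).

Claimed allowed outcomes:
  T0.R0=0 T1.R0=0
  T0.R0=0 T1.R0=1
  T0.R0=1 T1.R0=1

outcome vector order: (T0.R0,T1.R0)
[TSO] allowed = {(0,0) (0,1) (1,0) (1,1)}
TSO∖claimed = {(1,0)}

missing: T0.R0=1 T1.R0=0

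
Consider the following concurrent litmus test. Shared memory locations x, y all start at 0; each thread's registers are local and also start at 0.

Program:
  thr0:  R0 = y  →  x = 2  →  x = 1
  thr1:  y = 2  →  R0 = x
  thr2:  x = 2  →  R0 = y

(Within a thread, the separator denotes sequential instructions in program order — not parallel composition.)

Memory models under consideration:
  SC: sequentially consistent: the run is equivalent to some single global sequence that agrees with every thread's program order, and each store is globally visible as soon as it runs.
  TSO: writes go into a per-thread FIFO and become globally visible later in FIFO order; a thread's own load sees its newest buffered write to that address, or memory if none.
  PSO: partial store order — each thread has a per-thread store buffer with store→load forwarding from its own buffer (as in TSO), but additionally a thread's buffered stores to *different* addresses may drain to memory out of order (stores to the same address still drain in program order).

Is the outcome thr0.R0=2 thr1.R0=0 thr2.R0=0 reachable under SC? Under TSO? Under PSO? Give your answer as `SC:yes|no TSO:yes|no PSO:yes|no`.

SC:no TSO:yes PSO:yes

outcome vector order: (thr0.R0,thr1.R0,thr2.R0)
SC: 10 outcomes — {<0 0 2>; <0 1 0>; <0 1 2>; <0 2 0>; <0 2 2>; <2 0 2>; <2 1 0>; <2 1 2>; <2 2 0>; <2 2 2>}
TSO: 12 outcomes — {<0 0 0>; <0 0 2>; <0 1 0>; <0 1 2>; <0 2 0>; <0 2 2>; <2 0 0>; <2 0 2>; <2 1 0>; <2 1 2>; <2 2 0>; <2 2 2>}
PSO: 12 outcomes — {<0 0 0>; <0 0 2>; <0 1 0>; <0 1 2>; <0 2 0>; <0 2 2>; <2 0 0>; <2 0 2>; <2 1 0>; <2 1 2>; <2 2 0>; <2 2 2>}
target <2 0 0> ∈ {TSO,PSO}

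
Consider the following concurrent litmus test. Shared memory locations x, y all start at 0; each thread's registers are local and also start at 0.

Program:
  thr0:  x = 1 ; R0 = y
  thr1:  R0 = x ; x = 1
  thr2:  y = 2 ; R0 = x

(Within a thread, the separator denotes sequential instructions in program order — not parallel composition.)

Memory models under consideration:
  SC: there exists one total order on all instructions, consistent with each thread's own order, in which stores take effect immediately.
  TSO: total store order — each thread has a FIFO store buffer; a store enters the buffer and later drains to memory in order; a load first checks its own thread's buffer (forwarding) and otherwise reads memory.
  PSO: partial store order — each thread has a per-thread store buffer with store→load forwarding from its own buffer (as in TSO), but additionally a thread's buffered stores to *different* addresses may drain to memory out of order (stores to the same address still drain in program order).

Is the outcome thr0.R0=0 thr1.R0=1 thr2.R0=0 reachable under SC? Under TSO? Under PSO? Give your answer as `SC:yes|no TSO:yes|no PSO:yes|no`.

SC:no TSO:yes PSO:yes

outcome vector order: (thr0.R0,thr1.R0,thr2.R0)
under SC → 001, 011, 200, 201, 210, 211
under TSO → 000, 001, 010, 011, 200, 201, 210, 211
under PSO → 000, 001, 010, 011, 200, 201, 210, 211
target 010 ∈ {TSO,PSO}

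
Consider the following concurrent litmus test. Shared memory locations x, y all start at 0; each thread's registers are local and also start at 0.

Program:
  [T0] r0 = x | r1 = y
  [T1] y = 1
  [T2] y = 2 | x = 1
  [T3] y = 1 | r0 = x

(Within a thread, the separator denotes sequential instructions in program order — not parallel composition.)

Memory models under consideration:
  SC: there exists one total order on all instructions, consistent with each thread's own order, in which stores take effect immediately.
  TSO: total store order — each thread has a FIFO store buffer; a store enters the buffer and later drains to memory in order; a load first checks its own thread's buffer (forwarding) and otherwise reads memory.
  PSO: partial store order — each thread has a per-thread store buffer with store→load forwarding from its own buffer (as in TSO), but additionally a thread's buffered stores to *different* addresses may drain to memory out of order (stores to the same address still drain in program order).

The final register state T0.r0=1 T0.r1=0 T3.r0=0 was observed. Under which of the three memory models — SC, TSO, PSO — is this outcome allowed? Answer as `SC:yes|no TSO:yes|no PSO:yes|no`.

SC:no TSO:no PSO:yes

outcome vector order: (T0.r0,T0.r1,T3.r0)
SC: 10 outcomes — {0/0/0 0/0/1 0/1/0 0/1/1 0/2/0 0/2/1 1/1/0 1/1/1 1/2/0 1/2/1}
TSO: 10 outcomes — {0/0/0 0/0/1 0/1/0 0/1/1 0/2/0 0/2/1 1/1/0 1/1/1 1/2/0 1/2/1}
PSO: 12 outcomes — {0/0/0 0/0/1 0/1/0 0/1/1 0/2/0 0/2/1 1/0/0 1/0/1 1/1/0 1/1/1 1/2/0 1/2/1}
target 1/0/0 ∈ {PSO}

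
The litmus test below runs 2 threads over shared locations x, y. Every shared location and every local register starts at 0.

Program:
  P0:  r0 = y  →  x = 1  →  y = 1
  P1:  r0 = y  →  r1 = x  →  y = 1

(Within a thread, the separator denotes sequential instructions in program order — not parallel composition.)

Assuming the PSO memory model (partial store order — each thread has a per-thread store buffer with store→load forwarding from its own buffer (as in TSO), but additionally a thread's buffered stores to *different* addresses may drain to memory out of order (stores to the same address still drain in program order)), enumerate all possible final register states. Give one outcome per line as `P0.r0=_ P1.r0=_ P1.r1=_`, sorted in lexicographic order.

P0.r0=0 P1.r0=0 P1.r1=0
P0.r0=0 P1.r0=0 P1.r1=1
P0.r0=0 P1.r0=1 P1.r1=0
P0.r0=0 P1.r0=1 P1.r1=1
P0.r0=1 P1.r0=0 P1.r1=0

outcome vector order: (P0.r0,P1.r0,P1.r1)
|PSO outcomes| = 5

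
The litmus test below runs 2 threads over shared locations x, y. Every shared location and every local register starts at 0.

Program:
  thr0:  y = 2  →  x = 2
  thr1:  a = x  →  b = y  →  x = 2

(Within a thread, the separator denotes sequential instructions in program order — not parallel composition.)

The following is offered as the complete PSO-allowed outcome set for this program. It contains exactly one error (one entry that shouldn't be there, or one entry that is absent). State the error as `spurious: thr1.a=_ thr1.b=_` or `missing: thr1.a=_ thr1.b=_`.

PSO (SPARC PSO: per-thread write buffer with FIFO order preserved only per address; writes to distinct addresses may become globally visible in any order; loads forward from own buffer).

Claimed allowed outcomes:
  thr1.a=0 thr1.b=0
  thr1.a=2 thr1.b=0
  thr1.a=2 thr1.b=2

outcome vector order: (thr1.a,thr1.b)
PSO: 4 outcomes — {00; 02; 20; 22}
PSO∖claimed = {02}

missing: thr1.a=0 thr1.b=2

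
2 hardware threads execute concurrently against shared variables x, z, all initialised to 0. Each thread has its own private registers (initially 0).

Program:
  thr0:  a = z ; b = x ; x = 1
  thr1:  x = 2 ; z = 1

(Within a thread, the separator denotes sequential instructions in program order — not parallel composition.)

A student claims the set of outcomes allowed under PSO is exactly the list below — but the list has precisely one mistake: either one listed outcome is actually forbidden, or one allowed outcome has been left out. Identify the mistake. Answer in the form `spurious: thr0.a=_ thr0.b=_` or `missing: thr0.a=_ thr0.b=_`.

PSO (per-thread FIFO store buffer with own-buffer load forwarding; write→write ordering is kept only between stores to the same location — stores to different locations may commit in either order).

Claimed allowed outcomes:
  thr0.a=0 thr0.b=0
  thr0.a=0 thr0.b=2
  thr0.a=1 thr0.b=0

outcome vector order: (thr0.a,thr0.b)
PSO: 4 outcomes — {00; 02; 10; 12}
PSO∖claimed = {12}

missing: thr0.a=1 thr0.b=2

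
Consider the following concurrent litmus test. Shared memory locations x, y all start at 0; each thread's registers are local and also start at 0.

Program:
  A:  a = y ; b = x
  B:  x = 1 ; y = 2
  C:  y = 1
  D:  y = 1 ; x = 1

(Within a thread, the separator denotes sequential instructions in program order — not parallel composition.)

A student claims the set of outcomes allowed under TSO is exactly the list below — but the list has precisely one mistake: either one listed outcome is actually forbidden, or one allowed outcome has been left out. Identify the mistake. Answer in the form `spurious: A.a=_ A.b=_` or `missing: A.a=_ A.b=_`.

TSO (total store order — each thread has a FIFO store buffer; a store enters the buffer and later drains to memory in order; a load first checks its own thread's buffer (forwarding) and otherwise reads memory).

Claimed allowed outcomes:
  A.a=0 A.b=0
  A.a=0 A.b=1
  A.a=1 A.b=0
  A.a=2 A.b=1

outcome vector order: (A.a,A.b)
[TSO] allowed = {(0,0); (0,1); (1,0); (1,1); (2,1)}
TSO∖claimed = {(1,1)}

missing: A.a=1 A.b=1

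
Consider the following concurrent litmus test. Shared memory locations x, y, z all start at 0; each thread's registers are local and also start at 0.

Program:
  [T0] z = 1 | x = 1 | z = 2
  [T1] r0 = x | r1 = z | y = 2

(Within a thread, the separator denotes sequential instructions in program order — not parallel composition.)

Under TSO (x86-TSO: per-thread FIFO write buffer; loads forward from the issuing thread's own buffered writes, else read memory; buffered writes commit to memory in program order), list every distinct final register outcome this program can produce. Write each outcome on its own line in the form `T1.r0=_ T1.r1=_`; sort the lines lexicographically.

outcome vector order: (T1.r0,T1.r1)
|TSO outcomes| = 5

T1.r0=0 T1.r1=0
T1.r0=0 T1.r1=1
T1.r0=0 T1.r1=2
T1.r0=1 T1.r1=1
T1.r0=1 T1.r1=2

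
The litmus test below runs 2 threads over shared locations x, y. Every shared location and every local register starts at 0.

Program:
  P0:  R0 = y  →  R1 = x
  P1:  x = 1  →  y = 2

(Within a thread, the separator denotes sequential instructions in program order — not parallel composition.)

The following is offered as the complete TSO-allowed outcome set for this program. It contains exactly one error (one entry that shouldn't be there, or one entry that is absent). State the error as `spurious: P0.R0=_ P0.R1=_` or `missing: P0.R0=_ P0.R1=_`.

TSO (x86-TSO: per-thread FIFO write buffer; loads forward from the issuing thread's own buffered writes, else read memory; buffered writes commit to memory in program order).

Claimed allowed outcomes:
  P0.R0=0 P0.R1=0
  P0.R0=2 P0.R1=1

missing: P0.R0=0 P0.R1=1

outcome vector order: (P0.R0,P0.R1)
TSO (3): <0 0> <0 1> <2 1>
TSO∖claimed = {<0 1>}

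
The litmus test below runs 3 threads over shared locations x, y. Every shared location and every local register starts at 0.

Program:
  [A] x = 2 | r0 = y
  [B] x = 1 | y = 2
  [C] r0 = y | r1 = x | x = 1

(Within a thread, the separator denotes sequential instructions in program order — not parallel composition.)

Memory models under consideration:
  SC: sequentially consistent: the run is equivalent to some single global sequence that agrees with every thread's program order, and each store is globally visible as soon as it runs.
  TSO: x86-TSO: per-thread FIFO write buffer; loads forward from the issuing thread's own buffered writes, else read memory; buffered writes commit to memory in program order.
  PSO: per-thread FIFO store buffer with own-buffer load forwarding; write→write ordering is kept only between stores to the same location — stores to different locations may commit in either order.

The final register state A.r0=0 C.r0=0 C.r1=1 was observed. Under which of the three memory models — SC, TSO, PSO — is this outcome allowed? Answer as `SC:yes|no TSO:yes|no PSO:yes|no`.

SC:yes TSO:yes PSO:yes

outcome vector order: (A.r0,C.r0,C.r1)
SC (10): 000; 001; 002; 021; 022; 200; 201; 202; 221; 222
TSO (10): 000; 001; 002; 021; 022; 200; 201; 202; 221; 222
PSO (12): 000; 001; 002; 020; 021; 022; 200; 201; 202; 220; 221; 222
target 001 ∈ {SC,TSO,PSO}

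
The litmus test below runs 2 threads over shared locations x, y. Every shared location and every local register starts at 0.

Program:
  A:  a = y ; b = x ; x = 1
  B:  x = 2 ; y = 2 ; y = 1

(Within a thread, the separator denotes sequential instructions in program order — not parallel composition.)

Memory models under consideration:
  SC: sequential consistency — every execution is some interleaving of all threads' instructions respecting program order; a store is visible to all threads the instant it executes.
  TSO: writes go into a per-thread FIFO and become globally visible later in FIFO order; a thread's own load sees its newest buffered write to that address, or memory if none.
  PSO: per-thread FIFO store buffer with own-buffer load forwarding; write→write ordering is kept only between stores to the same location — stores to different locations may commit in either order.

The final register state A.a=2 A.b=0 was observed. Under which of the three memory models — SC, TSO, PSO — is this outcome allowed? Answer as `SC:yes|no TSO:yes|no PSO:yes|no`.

outcome vector order: (A.a,A.b)
under SC → 00, 02, 12, 22
under TSO → 00, 02, 12, 22
under PSO → 00, 02, 10, 12, 20, 22
target 20 ∈ {PSO}

SC:no TSO:no PSO:yes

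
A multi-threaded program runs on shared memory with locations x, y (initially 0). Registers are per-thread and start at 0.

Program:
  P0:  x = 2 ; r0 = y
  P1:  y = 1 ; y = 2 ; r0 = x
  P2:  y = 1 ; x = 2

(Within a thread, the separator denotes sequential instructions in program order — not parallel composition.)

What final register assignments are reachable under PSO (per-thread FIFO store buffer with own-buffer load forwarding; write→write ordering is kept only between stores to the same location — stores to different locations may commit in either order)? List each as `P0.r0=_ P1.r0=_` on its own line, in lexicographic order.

outcome vector order: (P0.r0,P1.r0)
|PSO outcomes| = 6

P0.r0=0 P1.r0=0
P0.r0=0 P1.r0=2
P0.r0=1 P1.r0=0
P0.r0=1 P1.r0=2
P0.r0=2 P1.r0=0
P0.r0=2 P1.r0=2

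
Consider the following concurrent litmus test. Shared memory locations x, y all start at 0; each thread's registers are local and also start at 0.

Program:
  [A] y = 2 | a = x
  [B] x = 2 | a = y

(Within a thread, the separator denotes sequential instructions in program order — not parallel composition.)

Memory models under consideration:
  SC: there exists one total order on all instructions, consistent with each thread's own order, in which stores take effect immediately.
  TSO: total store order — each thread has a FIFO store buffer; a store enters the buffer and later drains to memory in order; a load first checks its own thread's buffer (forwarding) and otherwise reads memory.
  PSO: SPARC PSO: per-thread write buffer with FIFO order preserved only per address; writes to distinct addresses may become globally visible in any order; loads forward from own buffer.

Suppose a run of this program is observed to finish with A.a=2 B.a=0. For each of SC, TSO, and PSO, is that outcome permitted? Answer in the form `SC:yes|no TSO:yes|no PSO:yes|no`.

SC:yes TSO:yes PSO:yes

outcome vector order: (A.a,B.a)
SC: 3 outcomes — {02 20 22}
TSO: 4 outcomes — {00 02 20 22}
PSO: 4 outcomes — {00 02 20 22}
target 20 ∈ {SC,TSO,PSO}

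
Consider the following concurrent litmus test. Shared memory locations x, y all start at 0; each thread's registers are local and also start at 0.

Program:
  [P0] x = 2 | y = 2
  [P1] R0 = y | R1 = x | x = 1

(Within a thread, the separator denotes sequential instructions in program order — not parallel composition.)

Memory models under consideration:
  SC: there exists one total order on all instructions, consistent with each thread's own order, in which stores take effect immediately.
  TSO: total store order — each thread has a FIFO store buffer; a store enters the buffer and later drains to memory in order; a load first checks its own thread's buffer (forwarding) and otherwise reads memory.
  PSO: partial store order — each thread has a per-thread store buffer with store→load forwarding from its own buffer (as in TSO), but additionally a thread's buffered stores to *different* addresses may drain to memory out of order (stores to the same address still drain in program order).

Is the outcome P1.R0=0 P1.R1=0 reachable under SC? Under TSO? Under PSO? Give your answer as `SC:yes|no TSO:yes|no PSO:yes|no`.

outcome vector order: (P1.R0,P1.R1)
SC (3): 0/0, 0/2, 2/2
TSO (3): 0/0, 0/2, 2/2
PSO (4): 0/0, 0/2, 2/0, 2/2
target 0/0 ∈ {SC,TSO,PSO}

SC:yes TSO:yes PSO:yes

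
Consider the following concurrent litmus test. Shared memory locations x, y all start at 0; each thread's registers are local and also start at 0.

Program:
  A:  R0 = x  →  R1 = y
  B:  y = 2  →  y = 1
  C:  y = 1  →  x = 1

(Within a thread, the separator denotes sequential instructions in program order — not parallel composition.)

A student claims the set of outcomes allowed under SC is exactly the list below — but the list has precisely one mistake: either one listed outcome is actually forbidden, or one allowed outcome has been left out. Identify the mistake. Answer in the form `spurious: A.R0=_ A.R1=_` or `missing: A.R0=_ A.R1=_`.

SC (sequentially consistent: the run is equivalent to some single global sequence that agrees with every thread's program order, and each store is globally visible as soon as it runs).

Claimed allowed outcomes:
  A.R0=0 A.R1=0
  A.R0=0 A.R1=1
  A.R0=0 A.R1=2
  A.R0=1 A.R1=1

outcome vector order: (A.R0,A.R1)
SC: 5 outcomes — {00 01 02 11 12}
SC∖claimed = {12}

missing: A.R0=1 A.R1=2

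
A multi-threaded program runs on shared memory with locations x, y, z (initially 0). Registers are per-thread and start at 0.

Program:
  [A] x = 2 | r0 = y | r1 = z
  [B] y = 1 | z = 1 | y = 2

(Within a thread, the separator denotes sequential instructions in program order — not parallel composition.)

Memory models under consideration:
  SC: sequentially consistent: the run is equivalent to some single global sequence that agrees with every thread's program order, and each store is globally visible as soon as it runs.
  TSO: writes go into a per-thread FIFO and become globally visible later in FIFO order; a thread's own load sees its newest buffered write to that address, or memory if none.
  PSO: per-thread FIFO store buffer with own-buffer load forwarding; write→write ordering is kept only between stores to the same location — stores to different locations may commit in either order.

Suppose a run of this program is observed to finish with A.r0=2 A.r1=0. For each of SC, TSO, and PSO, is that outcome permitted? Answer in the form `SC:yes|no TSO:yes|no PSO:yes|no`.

outcome vector order: (A.r0,A.r1)
SC: 5 outcomes — {0/0, 0/1, 1/0, 1/1, 2/1}
TSO: 5 outcomes — {0/0, 0/1, 1/0, 1/1, 2/1}
PSO: 6 outcomes — {0/0, 0/1, 1/0, 1/1, 2/0, 2/1}
target 2/0 ∈ {PSO}

SC:no TSO:no PSO:yes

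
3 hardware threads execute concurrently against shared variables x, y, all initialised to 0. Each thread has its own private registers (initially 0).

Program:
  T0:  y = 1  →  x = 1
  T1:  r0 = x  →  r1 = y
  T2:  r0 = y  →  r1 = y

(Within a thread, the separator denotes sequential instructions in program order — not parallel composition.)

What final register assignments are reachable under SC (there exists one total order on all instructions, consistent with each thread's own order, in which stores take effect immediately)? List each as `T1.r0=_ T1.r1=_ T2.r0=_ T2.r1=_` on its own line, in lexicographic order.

T1.r0=0 T1.r1=0 T2.r0=0 T2.r1=0
T1.r0=0 T1.r1=0 T2.r0=0 T2.r1=1
T1.r0=0 T1.r1=0 T2.r0=1 T2.r1=1
T1.r0=0 T1.r1=1 T2.r0=0 T2.r1=0
T1.r0=0 T1.r1=1 T2.r0=0 T2.r1=1
T1.r0=0 T1.r1=1 T2.r0=1 T2.r1=1
T1.r0=1 T1.r1=1 T2.r0=0 T2.r1=0
T1.r0=1 T1.r1=1 T2.r0=0 T2.r1=1
T1.r0=1 T1.r1=1 T2.r0=1 T2.r1=1

outcome vector order: (T1.r0,T1.r1,T2.r0,T2.r1)
|SC outcomes| = 9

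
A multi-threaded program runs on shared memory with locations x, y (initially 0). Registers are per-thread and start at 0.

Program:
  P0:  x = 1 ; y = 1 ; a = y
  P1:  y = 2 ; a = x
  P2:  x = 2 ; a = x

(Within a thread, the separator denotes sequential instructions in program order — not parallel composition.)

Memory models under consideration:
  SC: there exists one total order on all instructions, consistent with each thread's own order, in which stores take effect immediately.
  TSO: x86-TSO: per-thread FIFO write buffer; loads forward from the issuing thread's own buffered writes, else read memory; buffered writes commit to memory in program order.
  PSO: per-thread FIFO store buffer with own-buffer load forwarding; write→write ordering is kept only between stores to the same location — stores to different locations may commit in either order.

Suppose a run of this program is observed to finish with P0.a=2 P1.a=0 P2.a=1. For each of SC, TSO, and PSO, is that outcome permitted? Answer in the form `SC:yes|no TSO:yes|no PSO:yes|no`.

SC:no TSO:yes PSO:yes

outcome vector order: (P0.a,P1.a,P2.a)
SC (9): 1/0/1 1/0/2 1/1/1 1/1/2 1/2/1 1/2/2 2/1/1 2/1/2 2/2/2
TSO (12): 1/0/1 1/0/2 1/1/1 1/1/2 1/2/1 1/2/2 2/0/1 2/0/2 2/1/1 2/1/2 2/2/1 2/2/2
PSO (12): 1/0/1 1/0/2 1/1/1 1/1/2 1/2/1 1/2/2 2/0/1 2/0/2 2/1/1 2/1/2 2/2/1 2/2/2
target 2/0/1 ∈ {TSO,PSO}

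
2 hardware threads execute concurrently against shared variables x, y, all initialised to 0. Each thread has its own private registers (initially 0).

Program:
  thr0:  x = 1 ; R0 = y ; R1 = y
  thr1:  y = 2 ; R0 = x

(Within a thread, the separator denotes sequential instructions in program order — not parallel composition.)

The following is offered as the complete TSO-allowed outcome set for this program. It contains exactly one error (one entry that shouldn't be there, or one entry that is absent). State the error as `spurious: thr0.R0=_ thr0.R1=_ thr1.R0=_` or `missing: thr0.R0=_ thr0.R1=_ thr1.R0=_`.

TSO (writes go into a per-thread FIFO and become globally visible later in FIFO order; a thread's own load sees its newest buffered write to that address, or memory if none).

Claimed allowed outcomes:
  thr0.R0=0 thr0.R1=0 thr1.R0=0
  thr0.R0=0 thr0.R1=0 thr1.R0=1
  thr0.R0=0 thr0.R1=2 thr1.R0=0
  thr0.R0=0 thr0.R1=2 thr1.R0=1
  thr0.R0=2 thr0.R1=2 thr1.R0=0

missing: thr0.R0=2 thr0.R1=2 thr1.R0=1

outcome vector order: (thr0.R0,thr0.R1,thr1.R0)
under TSO → (0,0,0); (0,0,1); (0,2,0); (0,2,1); (2,2,0); (2,2,1)
TSO∖claimed = {(2,2,1)}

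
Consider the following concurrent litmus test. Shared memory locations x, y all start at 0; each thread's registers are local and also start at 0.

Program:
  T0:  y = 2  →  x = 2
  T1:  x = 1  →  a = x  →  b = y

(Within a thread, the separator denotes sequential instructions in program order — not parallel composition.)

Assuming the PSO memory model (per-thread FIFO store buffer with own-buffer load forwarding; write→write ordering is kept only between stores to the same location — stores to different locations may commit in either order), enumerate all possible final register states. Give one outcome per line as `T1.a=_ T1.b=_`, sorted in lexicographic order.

T1.a=1 T1.b=0
T1.a=1 T1.b=2
T1.a=2 T1.b=0
T1.a=2 T1.b=2

outcome vector order: (T1.a,T1.b)
|PSO outcomes| = 4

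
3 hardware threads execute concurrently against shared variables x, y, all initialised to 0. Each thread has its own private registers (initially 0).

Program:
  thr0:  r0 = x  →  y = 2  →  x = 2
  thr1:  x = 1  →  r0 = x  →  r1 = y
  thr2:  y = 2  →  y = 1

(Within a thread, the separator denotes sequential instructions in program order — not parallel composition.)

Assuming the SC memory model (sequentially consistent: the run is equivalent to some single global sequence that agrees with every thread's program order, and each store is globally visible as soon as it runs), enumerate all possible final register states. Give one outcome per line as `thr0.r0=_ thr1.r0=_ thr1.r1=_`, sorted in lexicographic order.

outcome vector order: (thr0.r0,thr1.r0,thr1.r1)
|SC outcomes| = 10

thr0.r0=0 thr1.r0=1 thr1.r1=0
thr0.r0=0 thr1.r0=1 thr1.r1=1
thr0.r0=0 thr1.r0=1 thr1.r1=2
thr0.r0=0 thr1.r0=2 thr1.r1=1
thr0.r0=0 thr1.r0=2 thr1.r1=2
thr0.r0=1 thr1.r0=1 thr1.r1=0
thr0.r0=1 thr1.r0=1 thr1.r1=1
thr0.r0=1 thr1.r0=1 thr1.r1=2
thr0.r0=1 thr1.r0=2 thr1.r1=1
thr0.r0=1 thr1.r0=2 thr1.r1=2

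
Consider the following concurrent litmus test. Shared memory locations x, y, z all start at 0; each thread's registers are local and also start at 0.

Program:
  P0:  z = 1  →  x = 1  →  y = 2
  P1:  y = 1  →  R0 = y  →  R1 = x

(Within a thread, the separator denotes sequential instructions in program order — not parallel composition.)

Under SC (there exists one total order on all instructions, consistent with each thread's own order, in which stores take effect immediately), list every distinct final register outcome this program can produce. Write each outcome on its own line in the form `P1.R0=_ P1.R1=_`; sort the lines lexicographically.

outcome vector order: (P1.R0,P1.R1)
|SC outcomes| = 3

P1.R0=1 P1.R1=0
P1.R0=1 P1.R1=1
P1.R0=2 P1.R1=1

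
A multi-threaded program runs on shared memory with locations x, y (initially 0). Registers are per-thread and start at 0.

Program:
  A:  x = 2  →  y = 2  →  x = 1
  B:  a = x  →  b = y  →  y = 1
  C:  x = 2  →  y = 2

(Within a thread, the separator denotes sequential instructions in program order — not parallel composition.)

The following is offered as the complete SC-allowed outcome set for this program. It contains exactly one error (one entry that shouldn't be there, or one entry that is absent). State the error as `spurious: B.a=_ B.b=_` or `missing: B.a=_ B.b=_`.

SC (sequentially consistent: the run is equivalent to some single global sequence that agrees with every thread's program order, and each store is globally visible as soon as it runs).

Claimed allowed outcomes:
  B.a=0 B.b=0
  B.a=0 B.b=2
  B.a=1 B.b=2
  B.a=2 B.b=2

missing: B.a=2 B.b=0

outcome vector order: (B.a,B.b)
SC: 5 outcomes — {00 02 12 20 22}
SC∖claimed = {20}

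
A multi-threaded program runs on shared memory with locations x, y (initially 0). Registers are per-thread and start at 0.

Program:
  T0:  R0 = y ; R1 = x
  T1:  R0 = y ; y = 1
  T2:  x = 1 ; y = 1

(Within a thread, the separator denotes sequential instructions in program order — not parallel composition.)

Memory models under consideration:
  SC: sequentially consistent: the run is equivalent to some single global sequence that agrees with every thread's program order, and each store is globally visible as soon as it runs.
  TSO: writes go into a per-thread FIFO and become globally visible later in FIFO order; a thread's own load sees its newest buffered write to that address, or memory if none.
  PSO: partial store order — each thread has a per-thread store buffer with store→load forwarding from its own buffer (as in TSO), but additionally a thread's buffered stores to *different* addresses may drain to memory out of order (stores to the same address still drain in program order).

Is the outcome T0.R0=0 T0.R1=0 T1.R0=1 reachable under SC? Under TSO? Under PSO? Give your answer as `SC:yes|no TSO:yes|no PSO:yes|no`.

SC:yes TSO:yes PSO:yes

outcome vector order: (T0.R0,T0.R1,T1.R0)
SC: 7 outcomes — {(0,0,0); (0,0,1); (0,1,0); (0,1,1); (1,0,0); (1,1,0); (1,1,1)}
TSO: 7 outcomes — {(0,0,0); (0,0,1); (0,1,0); (0,1,1); (1,0,0); (1,1,0); (1,1,1)}
PSO: 8 outcomes — {(0,0,0); (0,0,1); (0,1,0); (0,1,1); (1,0,0); (1,0,1); (1,1,0); (1,1,1)}
target (0,0,1) ∈ {SC,TSO,PSO}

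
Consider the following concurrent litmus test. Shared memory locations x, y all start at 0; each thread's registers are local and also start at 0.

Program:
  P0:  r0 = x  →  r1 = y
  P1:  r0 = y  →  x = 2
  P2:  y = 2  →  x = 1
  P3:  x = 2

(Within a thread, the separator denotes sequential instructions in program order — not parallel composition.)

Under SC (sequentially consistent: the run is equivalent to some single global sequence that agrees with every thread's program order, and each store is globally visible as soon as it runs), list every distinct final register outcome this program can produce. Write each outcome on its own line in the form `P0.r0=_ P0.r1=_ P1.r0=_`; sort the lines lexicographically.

outcome vector order: (P0.r0,P0.r1,P1.r0)
|SC outcomes| = 10

P0.r0=0 P0.r1=0 P1.r0=0
P0.r0=0 P0.r1=0 P1.r0=2
P0.r0=0 P0.r1=2 P1.r0=0
P0.r0=0 P0.r1=2 P1.r0=2
P0.r0=1 P0.r1=2 P1.r0=0
P0.r0=1 P0.r1=2 P1.r0=2
P0.r0=2 P0.r1=0 P1.r0=0
P0.r0=2 P0.r1=0 P1.r0=2
P0.r0=2 P0.r1=2 P1.r0=0
P0.r0=2 P0.r1=2 P1.r0=2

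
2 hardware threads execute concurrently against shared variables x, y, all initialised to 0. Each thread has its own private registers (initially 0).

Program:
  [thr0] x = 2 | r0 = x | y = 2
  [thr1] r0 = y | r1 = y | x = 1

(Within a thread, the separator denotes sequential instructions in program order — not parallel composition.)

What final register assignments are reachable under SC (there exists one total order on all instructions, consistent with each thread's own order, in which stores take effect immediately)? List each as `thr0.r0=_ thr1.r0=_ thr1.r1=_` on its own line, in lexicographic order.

thr0.r0=1 thr1.r0=0 thr1.r1=0
thr0.r0=2 thr1.r0=0 thr1.r1=0
thr0.r0=2 thr1.r0=0 thr1.r1=2
thr0.r0=2 thr1.r0=2 thr1.r1=2

outcome vector order: (thr0.r0,thr1.r0,thr1.r1)
|SC outcomes| = 4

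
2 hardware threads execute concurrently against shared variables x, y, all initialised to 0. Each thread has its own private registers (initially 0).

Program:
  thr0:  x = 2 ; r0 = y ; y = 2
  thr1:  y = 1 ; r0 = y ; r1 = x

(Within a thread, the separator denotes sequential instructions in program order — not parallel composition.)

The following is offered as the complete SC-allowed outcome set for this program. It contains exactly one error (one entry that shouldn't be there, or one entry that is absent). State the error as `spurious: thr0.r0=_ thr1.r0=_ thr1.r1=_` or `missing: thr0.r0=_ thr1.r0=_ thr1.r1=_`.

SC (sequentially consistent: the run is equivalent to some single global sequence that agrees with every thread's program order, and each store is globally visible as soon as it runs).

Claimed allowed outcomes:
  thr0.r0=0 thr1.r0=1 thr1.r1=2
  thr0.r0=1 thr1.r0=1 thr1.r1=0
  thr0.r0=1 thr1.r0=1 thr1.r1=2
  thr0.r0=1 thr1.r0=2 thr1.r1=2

missing: thr0.r0=0 thr1.r0=2 thr1.r1=2

outcome vector order: (thr0.r0,thr1.r0,thr1.r1)
under SC → (0,1,2); (0,2,2); (1,1,0); (1,1,2); (1,2,2)
SC∖claimed = {(0,2,2)}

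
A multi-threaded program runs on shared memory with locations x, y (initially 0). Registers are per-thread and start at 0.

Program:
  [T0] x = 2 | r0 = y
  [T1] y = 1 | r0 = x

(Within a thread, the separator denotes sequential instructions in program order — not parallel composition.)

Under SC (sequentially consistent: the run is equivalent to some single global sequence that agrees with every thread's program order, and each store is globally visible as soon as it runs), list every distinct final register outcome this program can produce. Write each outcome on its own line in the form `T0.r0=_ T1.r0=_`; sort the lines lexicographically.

T0.r0=0 T1.r0=2
T0.r0=1 T1.r0=0
T0.r0=1 T1.r0=2

outcome vector order: (T0.r0,T1.r0)
|SC outcomes| = 3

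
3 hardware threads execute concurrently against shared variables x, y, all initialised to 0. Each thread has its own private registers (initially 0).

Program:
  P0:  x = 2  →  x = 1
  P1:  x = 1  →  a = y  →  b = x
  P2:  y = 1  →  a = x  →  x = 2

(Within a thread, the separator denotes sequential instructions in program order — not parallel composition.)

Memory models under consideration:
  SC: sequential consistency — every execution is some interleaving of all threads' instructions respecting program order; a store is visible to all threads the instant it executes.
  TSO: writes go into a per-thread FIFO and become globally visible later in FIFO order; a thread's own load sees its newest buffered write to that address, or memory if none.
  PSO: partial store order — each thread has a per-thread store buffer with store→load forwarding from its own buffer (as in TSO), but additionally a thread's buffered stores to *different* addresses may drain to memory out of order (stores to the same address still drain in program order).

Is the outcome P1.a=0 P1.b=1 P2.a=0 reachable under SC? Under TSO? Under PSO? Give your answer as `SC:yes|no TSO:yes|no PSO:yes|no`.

SC:no TSO:yes PSO:yes

outcome vector order: (P1.a,P1.b,P2.a)
under SC → 0/1/1, 0/1/2, 0/2/1, 0/2/2, 1/1/0, 1/1/1, 1/1/2, 1/2/0, 1/2/1, 1/2/2
under TSO → 0/1/0, 0/1/1, 0/1/2, 0/2/0, 0/2/1, 0/2/2, 1/1/0, 1/1/1, 1/1/2, 1/2/0, 1/2/1, 1/2/2
under PSO → 0/1/0, 0/1/1, 0/1/2, 0/2/0, 0/2/1, 0/2/2, 1/1/0, 1/1/1, 1/1/2, 1/2/0, 1/2/1, 1/2/2
target 0/1/0 ∈ {TSO,PSO}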